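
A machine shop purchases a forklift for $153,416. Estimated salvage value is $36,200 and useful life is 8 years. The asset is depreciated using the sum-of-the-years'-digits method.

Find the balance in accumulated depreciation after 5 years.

$97,680

Depreciable base = $153,416 − $36,200 = $117,216.
Sum of the years' digits = 8+7+6+5+4+3+2+1 = 36.
Year 1: $117,216 × 8/36 = $26,048. Book value $127,368.
Year 2: $117,216 × 7/36 = $22,792. Book value $104,576.
Year 3: $117,216 × 6/36 = $19,536. Book value $85,040.
Year 4: $117,216 × 5/36 = $16,280. Book value $68,760.
Year 5: $117,216 × 4/36 = $13,024. Book value $55,736.
Accumulated through year 5 = $153,416 − $55,736 = $97,680.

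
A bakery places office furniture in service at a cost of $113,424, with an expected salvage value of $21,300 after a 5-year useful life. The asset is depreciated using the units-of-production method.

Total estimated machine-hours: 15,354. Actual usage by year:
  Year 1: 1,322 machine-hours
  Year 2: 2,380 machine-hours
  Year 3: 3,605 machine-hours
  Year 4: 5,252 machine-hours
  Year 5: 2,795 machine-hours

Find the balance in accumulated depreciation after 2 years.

Depreciable base = $113,424 − $21,300 = $92,124.
Rate = $92,124 / 15,354 machine-hours = $6 per machine-hour.
Year 1: 1,322 × $6 = $7,932. Book value $105,492.
Year 2: 2,380 × $6 = $14,280. Book value $91,212.
Accumulated through year 2 = $113,424 − $91,212 = $22,212.

$22,212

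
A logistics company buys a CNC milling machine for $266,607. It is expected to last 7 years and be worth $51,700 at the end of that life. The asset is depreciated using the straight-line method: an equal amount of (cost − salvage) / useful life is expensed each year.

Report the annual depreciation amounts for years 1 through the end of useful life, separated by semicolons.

Depreciable base = $266,607 − $51,700 = $214,907.
Annual expense = $214,907 / 7 = $30,701.
End of year 1: book value $235,906.
End of year 2: book value $205,205.
End of year 3: book value $174,504.
End of year 4: book value $143,803.
End of year 5: book value $113,102.
End of year 6: book value $82,401.
End of year 7: book value $51,700.

$30,701; $30,701; $30,701; $30,701; $30,701; $30,701; $30,701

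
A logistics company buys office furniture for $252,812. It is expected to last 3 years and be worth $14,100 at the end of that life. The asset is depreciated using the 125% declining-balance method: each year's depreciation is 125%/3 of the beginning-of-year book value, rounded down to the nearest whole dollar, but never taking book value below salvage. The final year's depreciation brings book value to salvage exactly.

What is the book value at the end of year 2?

$86,027

Depreciable base = $252,812 − $14,100 = $238,712.
Year 1: ⌊$252,812 × 125%/3⌋ = $105,338. Book value $147,474.
Year 2: ⌊$147,474 × 125%/3⌋ = $61,447. Book value $86,027.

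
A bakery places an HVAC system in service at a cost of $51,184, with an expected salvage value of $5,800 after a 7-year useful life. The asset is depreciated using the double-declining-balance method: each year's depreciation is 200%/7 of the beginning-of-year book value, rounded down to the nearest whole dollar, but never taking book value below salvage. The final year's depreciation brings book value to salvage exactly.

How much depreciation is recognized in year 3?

Depreciable base = $51,184 − $5,800 = $45,384.
Year 1: ⌊$51,184 × 200%/7⌋ = $14,624. Book value $36,560.
Year 2: ⌊$36,560 × 200%/7⌋ = $10,445. Book value $26,115.
Year 3: ⌊$26,115 × 200%/7⌋ = $7,461. Book value $18,654.

$7,461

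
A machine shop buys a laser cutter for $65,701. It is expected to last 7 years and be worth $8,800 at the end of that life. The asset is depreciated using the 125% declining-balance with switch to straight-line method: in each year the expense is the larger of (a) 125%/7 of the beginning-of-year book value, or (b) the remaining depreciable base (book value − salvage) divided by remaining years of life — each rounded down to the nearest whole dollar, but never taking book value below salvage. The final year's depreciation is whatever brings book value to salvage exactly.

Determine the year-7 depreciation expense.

Depreciable base = $65,701 − $8,800 = $56,901.
Year 1: DB = ⌊$65,701 × 125%/7⌋ = $11,732; SL = ⌊$56,901/7⌋ = $8,128 → take DB $11,732. Book value $53,969.
Year 2: DB = ⌊$53,969 × 125%/7⌋ = $9,637; SL = ⌊$45,169/6⌋ = $7,528 → take DB $9,637. Book value $44,332.
Year 3: DB = ⌊$44,332 × 125%/7⌋ = $7,916; SL = ⌊$35,532/5⌋ = $7,106 → take DB $7,916. Book value $36,416.
Year 4: DB = ⌊$36,416 × 125%/7⌋ = $6,502; SL = ⌊$27,616/4⌋ = $6,904 → take SL $6,904. Book value $29,512.
Year 5: DB = ⌊$29,512 × 125%/7⌋ = $5,270; SL = ⌊$20,712/3⌋ = $6,904 → take SL $6,904. Book value $22,608.
Year 6: DB = ⌊$22,608 × 125%/7⌋ = $4,037; SL = ⌊$13,808/2⌋ = $6,904 → take SL $6,904. Book value $15,704.
Year 7 (final): $15,704 − $8,800 = $6,904. Book value $8,800.

$6,904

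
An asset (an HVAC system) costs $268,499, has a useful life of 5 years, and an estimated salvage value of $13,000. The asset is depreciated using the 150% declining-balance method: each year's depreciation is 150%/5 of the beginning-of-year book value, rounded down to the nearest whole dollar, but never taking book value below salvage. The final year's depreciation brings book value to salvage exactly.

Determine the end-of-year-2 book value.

$131,565

Depreciable base = $268,499 − $13,000 = $255,499.
Year 1: ⌊$268,499 × 150%/5⌋ = $80,549. Book value $187,950.
Year 2: ⌊$187,950 × 150%/5⌋ = $56,385. Book value $131,565.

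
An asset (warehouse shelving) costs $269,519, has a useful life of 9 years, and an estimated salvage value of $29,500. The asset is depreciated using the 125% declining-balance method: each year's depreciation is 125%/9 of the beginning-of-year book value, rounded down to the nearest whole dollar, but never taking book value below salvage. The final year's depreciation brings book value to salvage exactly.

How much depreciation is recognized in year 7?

$15,262

Depreciable base = $269,519 − $29,500 = $240,019.
Year 1: ⌊$269,519 × 125%/9⌋ = $37,433. Book value $232,086.
Year 2: ⌊$232,086 × 125%/9⌋ = $32,234. Book value $199,852.
Year 3: ⌊$199,852 × 125%/9⌋ = $27,757. Book value $172,095.
Year 4: ⌊$172,095 × 125%/9⌋ = $23,902. Book value $148,193.
Year 5: ⌊$148,193 × 125%/9⌋ = $20,582. Book value $127,611.
Year 6: ⌊$127,611 × 125%/9⌋ = $17,723. Book value $109,888.
Year 7: ⌊$109,888 × 125%/9⌋ = $15,262. Book value $94,626.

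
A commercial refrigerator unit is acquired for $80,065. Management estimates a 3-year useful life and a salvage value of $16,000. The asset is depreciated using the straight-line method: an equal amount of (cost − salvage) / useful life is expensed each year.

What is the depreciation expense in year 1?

Depreciable base = $80,065 − $16,000 = $64,065.
Annual expense = $64,065 / 3 = $21,355.

$21,355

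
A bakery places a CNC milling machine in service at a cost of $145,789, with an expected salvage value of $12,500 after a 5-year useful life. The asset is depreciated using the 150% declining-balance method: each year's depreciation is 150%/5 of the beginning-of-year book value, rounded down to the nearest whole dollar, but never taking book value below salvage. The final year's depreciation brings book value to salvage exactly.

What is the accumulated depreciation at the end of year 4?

$110,784

Depreciable base = $145,789 − $12,500 = $133,289.
Year 1: ⌊$145,789 × 150%/5⌋ = $43,736. Book value $102,053.
Year 2: ⌊$102,053 × 150%/5⌋ = $30,615. Book value $71,438.
Year 3: ⌊$71,438 × 150%/5⌋ = $21,431. Book value $50,007.
Year 4: ⌊$50,007 × 150%/5⌋ = $15,002. Book value $35,005.
Accumulated through year 4 = $145,789 − $35,005 = $110,784.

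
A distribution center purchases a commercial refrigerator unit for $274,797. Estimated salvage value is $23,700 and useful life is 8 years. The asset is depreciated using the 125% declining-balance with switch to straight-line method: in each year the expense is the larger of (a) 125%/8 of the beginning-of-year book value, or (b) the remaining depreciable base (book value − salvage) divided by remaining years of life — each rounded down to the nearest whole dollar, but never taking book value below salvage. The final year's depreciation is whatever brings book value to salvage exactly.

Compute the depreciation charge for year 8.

Depreciable base = $274,797 − $23,700 = $251,097.
Year 1: DB = ⌊$274,797 × 125%/8⌋ = $42,937; SL = ⌊$251,097/8⌋ = $31,387 → take DB $42,937. Book value $231,860.
Year 2: DB = ⌊$231,860 × 125%/8⌋ = $36,228; SL = ⌊$208,160/7⌋ = $29,737 → take DB $36,228. Book value $195,632.
Year 3: DB = ⌊$195,632 × 125%/8⌋ = $30,567; SL = ⌊$171,932/6⌋ = $28,655 → take DB $30,567. Book value $165,065.
Year 4: DB = ⌊$165,065 × 125%/8⌋ = $25,791; SL = ⌊$141,365/5⌋ = $28,273 → take SL $28,273. Book value $136,792.
Year 5: DB = ⌊$136,792 × 125%/8⌋ = $21,373; SL = ⌊$113,092/4⌋ = $28,273 → take SL $28,273. Book value $108,519.
Year 6: DB = ⌊$108,519 × 125%/8⌋ = $16,956; SL = ⌊$84,819/3⌋ = $28,273 → take SL $28,273. Book value $80,246.
Year 7: DB = ⌊$80,246 × 125%/8⌋ = $12,538; SL = ⌊$56,546/2⌋ = $28,273 → take SL $28,273. Book value $51,973.
Year 8 (final): $51,973 − $23,700 = $28,273. Book value $23,700.

$28,273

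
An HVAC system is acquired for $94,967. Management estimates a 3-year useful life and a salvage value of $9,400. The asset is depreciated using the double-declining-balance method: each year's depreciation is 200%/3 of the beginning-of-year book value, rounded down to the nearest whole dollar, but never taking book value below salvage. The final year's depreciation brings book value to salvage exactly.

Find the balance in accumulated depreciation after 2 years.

Depreciable base = $94,967 − $9,400 = $85,567.
Year 1: ⌊$94,967 × 200%/3⌋ = $63,311. Book value $31,656.
Year 2: ⌊$31,656 × 200%/3⌋ = $21,104. Book value $10,552.
Accumulated through year 2 = $94,967 − $10,552 = $84,415.

$84,415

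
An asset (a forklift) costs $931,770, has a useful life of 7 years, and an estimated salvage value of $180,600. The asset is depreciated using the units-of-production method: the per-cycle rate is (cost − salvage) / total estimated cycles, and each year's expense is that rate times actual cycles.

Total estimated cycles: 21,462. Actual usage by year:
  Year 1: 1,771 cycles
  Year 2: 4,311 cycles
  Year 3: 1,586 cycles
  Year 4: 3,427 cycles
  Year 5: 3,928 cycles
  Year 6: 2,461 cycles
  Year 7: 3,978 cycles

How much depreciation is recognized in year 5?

$137,480

Depreciable base = $931,770 − $180,600 = $751,170.
Rate = $751,170 / 21,462 cycles = $35 per cycle.
Year 1: 1,771 × $35 = $61,985. Book value $869,785.
Year 2: 4,311 × $35 = $150,885. Book value $718,900.
Year 3: 1,586 × $35 = $55,510. Book value $663,390.
Year 4: 3,427 × $35 = $119,945. Book value $543,445.
Year 5: 3,928 × $35 = $137,480. Book value $405,965.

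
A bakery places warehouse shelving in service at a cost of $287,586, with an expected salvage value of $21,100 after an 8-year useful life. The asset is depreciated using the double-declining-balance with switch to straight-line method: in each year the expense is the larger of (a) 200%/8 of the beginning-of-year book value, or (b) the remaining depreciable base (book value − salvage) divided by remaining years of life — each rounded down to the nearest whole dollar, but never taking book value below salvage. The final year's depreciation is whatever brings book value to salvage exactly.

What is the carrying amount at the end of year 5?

Depreciable base = $287,586 − $21,100 = $266,486.
Year 1: DB = ⌊$287,586 × 200%/8⌋ = $71,896; SL = ⌊$266,486/8⌋ = $33,310 → take DB $71,896. Book value $215,690.
Year 2: DB = ⌊$215,690 × 200%/8⌋ = $53,922; SL = ⌊$194,590/7⌋ = $27,798 → take DB $53,922. Book value $161,768.
Year 3: DB = ⌊$161,768 × 200%/8⌋ = $40,442; SL = ⌊$140,668/6⌋ = $23,444 → take DB $40,442. Book value $121,326.
Year 4: DB = ⌊$121,326 × 200%/8⌋ = $30,331; SL = ⌊$100,226/5⌋ = $20,045 → take DB $30,331. Book value $90,995.
Year 5: DB = ⌊$90,995 × 200%/8⌋ = $22,748; SL = ⌊$69,895/4⌋ = $17,473 → take DB $22,748. Book value $68,247.

$68,247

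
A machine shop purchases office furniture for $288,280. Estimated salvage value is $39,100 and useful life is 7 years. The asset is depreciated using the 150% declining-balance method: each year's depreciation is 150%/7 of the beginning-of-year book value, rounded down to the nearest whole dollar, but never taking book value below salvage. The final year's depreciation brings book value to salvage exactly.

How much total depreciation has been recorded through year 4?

$178,411

Depreciable base = $288,280 − $39,100 = $249,180.
Year 1: ⌊$288,280 × 150%/7⌋ = $61,774. Book value $226,506.
Year 2: ⌊$226,506 × 150%/7⌋ = $48,537. Book value $177,969.
Year 3: ⌊$177,969 × 150%/7⌋ = $38,136. Book value $139,833.
Year 4: ⌊$139,833 × 150%/7⌋ = $29,964. Book value $109,869.
Accumulated through year 4 = $288,280 − $109,869 = $178,411.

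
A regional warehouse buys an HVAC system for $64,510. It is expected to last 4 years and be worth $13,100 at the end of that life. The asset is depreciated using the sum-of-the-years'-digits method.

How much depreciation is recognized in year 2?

Depreciable base = $64,510 − $13,100 = $51,410.
Sum of the years' digits = 4+3+2+1 = 10.
Year 1: $51,410 × 4/10 = $20,564. Book value $43,946.
Year 2: $51,410 × 3/10 = $15,423. Book value $28,523.

$15,423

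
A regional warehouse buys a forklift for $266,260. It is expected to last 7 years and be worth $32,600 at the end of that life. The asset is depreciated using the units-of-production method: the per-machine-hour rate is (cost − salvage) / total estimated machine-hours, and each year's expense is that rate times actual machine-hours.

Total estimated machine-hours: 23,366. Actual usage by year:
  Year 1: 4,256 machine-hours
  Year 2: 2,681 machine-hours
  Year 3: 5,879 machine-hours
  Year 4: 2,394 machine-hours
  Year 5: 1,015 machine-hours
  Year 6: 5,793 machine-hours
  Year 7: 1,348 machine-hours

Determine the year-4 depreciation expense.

Depreciable base = $266,260 − $32,600 = $233,660.
Rate = $233,660 / 23,366 machine-hours = $10 per machine-hour.
Year 1: 4,256 × $10 = $42,560. Book value $223,700.
Year 2: 2,681 × $10 = $26,810. Book value $196,890.
Year 3: 5,879 × $10 = $58,790. Book value $138,100.
Year 4: 2,394 × $10 = $23,940. Book value $114,160.

$23,940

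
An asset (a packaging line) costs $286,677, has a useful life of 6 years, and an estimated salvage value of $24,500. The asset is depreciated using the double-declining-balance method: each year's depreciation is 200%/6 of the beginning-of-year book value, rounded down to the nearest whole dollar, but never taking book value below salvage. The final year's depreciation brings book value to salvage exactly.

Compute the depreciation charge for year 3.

Depreciable base = $286,677 − $24,500 = $262,177.
Year 1: ⌊$286,677 × 200%/6⌋ = $95,559. Book value $191,118.
Year 2: ⌊$191,118 × 200%/6⌋ = $63,706. Book value $127,412.
Year 3: ⌊$127,412 × 200%/6⌋ = $42,470. Book value $84,942.

$42,470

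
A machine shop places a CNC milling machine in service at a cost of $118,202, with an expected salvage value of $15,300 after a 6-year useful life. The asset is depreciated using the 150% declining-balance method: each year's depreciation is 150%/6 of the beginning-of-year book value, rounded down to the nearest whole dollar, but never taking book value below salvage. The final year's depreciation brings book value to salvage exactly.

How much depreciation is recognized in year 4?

Depreciable base = $118,202 − $15,300 = $102,902.
Year 1: ⌊$118,202 × 150%/6⌋ = $29,550. Book value $88,652.
Year 2: ⌊$88,652 × 150%/6⌋ = $22,163. Book value $66,489.
Year 3: ⌊$66,489 × 150%/6⌋ = $16,622. Book value $49,867.
Year 4: ⌊$49,867 × 150%/6⌋ = $12,466. Book value $37,401.

$12,466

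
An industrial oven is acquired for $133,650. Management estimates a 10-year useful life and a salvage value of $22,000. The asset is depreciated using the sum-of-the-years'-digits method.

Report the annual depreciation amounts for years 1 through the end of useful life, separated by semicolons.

Depreciable base = $133,650 − $22,000 = $111,650.
Sum of the years' digits = 10+9+8+7+6+5+4+3+2+1 = 55.
Year 1: $111,650 × 10/55 = $20,300. Book value $113,350.
Year 2: $111,650 × 9/55 = $18,270. Book value $95,080.
Year 3: $111,650 × 8/55 = $16,240. Book value $78,840.
Year 4: $111,650 × 7/55 = $14,210. Book value $64,630.
Year 5: $111,650 × 6/55 = $12,180. Book value $52,450.
Year 6: $111,650 × 5/55 = $10,150. Book value $42,300.
Year 7: $111,650 × 4/55 = $8,120. Book value $34,180.
Year 8: $111,650 × 3/55 = $6,090. Book value $28,090.
Year 9: $111,650 × 2/55 = $4,060. Book value $24,030.
Year 10: $111,650 × 1/55 = $2,030. Book value $22,000.

$20,300; $18,270; $16,240; $14,210; $12,180; $10,150; $8,120; $6,090; $4,060; $2,030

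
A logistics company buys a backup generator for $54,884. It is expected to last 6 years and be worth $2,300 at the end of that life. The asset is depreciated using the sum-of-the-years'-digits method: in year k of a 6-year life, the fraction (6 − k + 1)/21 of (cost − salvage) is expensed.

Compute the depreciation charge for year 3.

Depreciable base = $54,884 − $2,300 = $52,584.
Sum of the years' digits = 6+5+4+3+2+1 = 21.
Year 1: $52,584 × 6/21 = $15,024. Book value $39,860.
Year 2: $52,584 × 5/21 = $12,520. Book value $27,340.
Year 3: $52,584 × 4/21 = $10,016. Book value $17,324.

$10,016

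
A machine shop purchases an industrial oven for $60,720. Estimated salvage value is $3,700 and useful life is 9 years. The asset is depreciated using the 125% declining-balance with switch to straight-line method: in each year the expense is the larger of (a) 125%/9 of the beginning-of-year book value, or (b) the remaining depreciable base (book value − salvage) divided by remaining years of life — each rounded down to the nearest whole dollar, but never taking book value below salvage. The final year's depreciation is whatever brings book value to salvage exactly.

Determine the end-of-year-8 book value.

Depreciable base = $60,720 − $3,700 = $57,020.
Year 1: DB = ⌊$60,720 × 125%/9⌋ = $8,433; SL = ⌊$57,020/9⌋ = $6,335 → take DB $8,433. Book value $52,287.
Year 2: DB = ⌊$52,287 × 125%/9⌋ = $7,262; SL = ⌊$48,587/8⌋ = $6,073 → take DB $7,262. Book value $45,025.
Year 3: DB = ⌊$45,025 × 125%/9⌋ = $6,253; SL = ⌊$41,325/7⌋ = $5,903 → take DB $6,253. Book value $38,772.
Year 4: DB = ⌊$38,772 × 125%/9⌋ = $5,385; SL = ⌊$35,072/6⌋ = $5,845 → take SL $5,845. Book value $32,927.
Year 5: DB = ⌊$32,927 × 125%/9⌋ = $4,573; SL = ⌊$29,227/5⌋ = $5,845 → take SL $5,845. Book value $27,082.
Year 6: DB = ⌊$27,082 × 125%/9⌋ = $3,761; SL = ⌊$23,382/4⌋ = $5,845 → take SL $5,845. Book value $21,237.
Year 7: DB = ⌊$21,237 × 125%/9⌋ = $2,949; SL = ⌊$17,537/3⌋ = $5,845 → take SL $5,845. Book value $15,392.
Year 8: DB = ⌊$15,392 × 125%/9⌋ = $2,137; SL = ⌊$11,692/2⌋ = $5,846 → take SL $5,846. Book value $9,546.

$9,546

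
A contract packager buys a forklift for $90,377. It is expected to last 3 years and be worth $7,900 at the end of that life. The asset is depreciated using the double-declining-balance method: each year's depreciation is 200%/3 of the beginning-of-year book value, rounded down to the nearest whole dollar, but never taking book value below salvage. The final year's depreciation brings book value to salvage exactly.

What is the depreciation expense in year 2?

$20,084

Depreciable base = $90,377 − $7,900 = $82,477.
Year 1: ⌊$90,377 × 200%/3⌋ = $60,251. Book value $30,126.
Year 2: ⌊$30,126 × 200%/3⌋ = $20,084. Book value $10,042.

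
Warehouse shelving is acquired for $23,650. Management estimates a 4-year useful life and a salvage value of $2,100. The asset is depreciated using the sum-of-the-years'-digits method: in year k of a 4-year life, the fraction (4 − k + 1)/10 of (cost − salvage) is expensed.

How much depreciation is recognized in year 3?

$4,310

Depreciable base = $23,650 − $2,100 = $21,550.
Sum of the years' digits = 4+3+2+1 = 10.
Year 1: $21,550 × 4/10 = $8,620. Book value $15,030.
Year 2: $21,550 × 3/10 = $6,465. Book value $8,565.
Year 3: $21,550 × 2/10 = $4,310. Book value $4,255.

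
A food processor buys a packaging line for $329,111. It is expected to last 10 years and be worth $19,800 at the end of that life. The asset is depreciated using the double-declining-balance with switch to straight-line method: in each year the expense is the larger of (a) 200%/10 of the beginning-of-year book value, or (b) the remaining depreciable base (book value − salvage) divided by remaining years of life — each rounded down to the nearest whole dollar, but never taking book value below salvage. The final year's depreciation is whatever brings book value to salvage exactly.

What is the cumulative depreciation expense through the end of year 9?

$292,904

Depreciable base = $329,111 − $19,800 = $309,311.
Year 1: DB = ⌊$329,111 × 200%/10⌋ = $65,822; SL = ⌊$309,311/10⌋ = $30,931 → take DB $65,822. Book value $263,289.
Year 2: DB = ⌊$263,289 × 200%/10⌋ = $52,657; SL = ⌊$243,489/9⌋ = $27,054 → take DB $52,657. Book value $210,632.
Year 3: DB = ⌊$210,632 × 200%/10⌋ = $42,126; SL = ⌊$190,832/8⌋ = $23,854 → take DB $42,126. Book value $168,506.
Year 4: DB = ⌊$168,506 × 200%/10⌋ = $33,701; SL = ⌊$148,706/7⌋ = $21,243 → take DB $33,701. Book value $134,805.
Year 5: DB = ⌊$134,805 × 200%/10⌋ = $26,961; SL = ⌊$115,005/6⌋ = $19,167 → take DB $26,961. Book value $107,844.
Year 6: DB = ⌊$107,844 × 200%/10⌋ = $21,568; SL = ⌊$88,044/5⌋ = $17,608 → take DB $21,568. Book value $86,276.
Year 7: DB = ⌊$86,276 × 200%/10⌋ = $17,255; SL = ⌊$66,476/4⌋ = $16,619 → take DB $17,255. Book value $69,021.
Year 8: DB = ⌊$69,021 × 200%/10⌋ = $13,804; SL = ⌊$49,221/3⌋ = $16,407 → take SL $16,407. Book value $52,614.
Year 9: DB = ⌊$52,614 × 200%/10⌋ = $10,522; SL = ⌊$32,814/2⌋ = $16,407 → take SL $16,407. Book value $36,207.
Accumulated through year 9 = $329,111 − $36,207 = $292,904.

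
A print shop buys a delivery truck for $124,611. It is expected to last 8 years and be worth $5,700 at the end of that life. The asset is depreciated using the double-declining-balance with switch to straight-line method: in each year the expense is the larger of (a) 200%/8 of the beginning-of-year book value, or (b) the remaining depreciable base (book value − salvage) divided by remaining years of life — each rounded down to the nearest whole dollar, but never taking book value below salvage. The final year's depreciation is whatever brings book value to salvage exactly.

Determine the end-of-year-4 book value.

Depreciable base = $124,611 − $5,700 = $118,911.
Year 1: DB = ⌊$124,611 × 200%/8⌋ = $31,152; SL = ⌊$118,911/8⌋ = $14,863 → take DB $31,152. Book value $93,459.
Year 2: DB = ⌊$93,459 × 200%/8⌋ = $23,364; SL = ⌊$87,759/7⌋ = $12,537 → take DB $23,364. Book value $70,095.
Year 3: DB = ⌊$70,095 × 200%/8⌋ = $17,523; SL = ⌊$64,395/6⌋ = $10,732 → take DB $17,523. Book value $52,572.
Year 4: DB = ⌊$52,572 × 200%/8⌋ = $13,143; SL = ⌊$46,872/5⌋ = $9,374 → take DB $13,143. Book value $39,429.

$39,429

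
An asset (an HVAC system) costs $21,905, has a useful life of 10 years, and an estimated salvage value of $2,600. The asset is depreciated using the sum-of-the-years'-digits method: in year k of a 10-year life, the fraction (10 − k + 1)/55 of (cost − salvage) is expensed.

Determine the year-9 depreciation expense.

Depreciable base = $21,905 − $2,600 = $19,305.
Sum of the years' digits = 10+9+8+7+6+5+4+3+2+1 = 55.
Year 1: $19,305 × 10/55 = $3,510. Book value $18,395.
Year 2: $19,305 × 9/55 = $3,159. Book value $15,236.
Year 3: $19,305 × 8/55 = $2,808. Book value $12,428.
Year 4: $19,305 × 7/55 = $2,457. Book value $9,971.
Year 5: $19,305 × 6/55 = $2,106. Book value $7,865.
Year 6: $19,305 × 5/55 = $1,755. Book value $6,110.
Year 7: $19,305 × 4/55 = $1,404. Book value $4,706.
Year 8: $19,305 × 3/55 = $1,053. Book value $3,653.
Year 9: $19,305 × 2/55 = $702. Book value $2,951.

$702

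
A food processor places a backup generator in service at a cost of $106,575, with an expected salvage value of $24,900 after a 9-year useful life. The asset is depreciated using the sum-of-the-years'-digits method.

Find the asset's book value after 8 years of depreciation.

$26,715

Depreciable base = $106,575 − $24,900 = $81,675.
Sum of the years' digits = 9+8+7+6+5+4+3+2+1 = 45.
Year 1: $81,675 × 9/45 = $16,335. Book value $90,240.
Year 2: $81,675 × 8/45 = $14,520. Book value $75,720.
Year 3: $81,675 × 7/45 = $12,705. Book value $63,015.
Year 4: $81,675 × 6/45 = $10,890. Book value $52,125.
Year 5: $81,675 × 5/45 = $9,075. Book value $43,050.
Year 6: $81,675 × 4/45 = $7,260. Book value $35,790.
Year 7: $81,675 × 3/45 = $5,445. Book value $30,345.
Year 8: $81,675 × 2/45 = $3,630. Book value $26,715.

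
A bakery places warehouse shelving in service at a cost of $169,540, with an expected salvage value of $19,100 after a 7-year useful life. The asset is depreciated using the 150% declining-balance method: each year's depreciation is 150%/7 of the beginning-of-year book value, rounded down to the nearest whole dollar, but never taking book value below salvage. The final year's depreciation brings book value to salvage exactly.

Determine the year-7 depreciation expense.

$20,790

Depreciable base = $169,540 − $19,100 = $150,440.
Year 1: ⌊$169,540 × 150%/7⌋ = $36,330. Book value $133,210.
Year 2: ⌊$133,210 × 150%/7⌋ = $28,545. Book value $104,665.
Year 3: ⌊$104,665 × 150%/7⌋ = $22,428. Book value $82,237.
Year 4: ⌊$82,237 × 150%/7⌋ = $17,622. Book value $64,615.
Year 5: ⌊$64,615 × 150%/7⌋ = $13,846. Book value $50,769.
Year 6: ⌊$50,769 × 150%/7⌋ = $10,879. Book value $39,890.
Year 7 (final): $39,890 − $19,100 = $20,790. Book value $19,100.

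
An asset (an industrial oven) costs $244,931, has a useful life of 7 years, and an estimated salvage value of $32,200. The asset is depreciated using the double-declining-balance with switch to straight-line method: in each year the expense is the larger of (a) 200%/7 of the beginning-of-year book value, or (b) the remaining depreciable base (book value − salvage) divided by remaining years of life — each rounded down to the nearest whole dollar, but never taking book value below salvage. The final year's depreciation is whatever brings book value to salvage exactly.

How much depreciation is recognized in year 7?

$330

Depreciable base = $244,931 − $32,200 = $212,731.
Year 1: DB = ⌊$244,931 × 200%/7⌋ = $69,980; SL = ⌊$212,731/7⌋ = $30,390 → take DB $69,980. Book value $174,951.
Year 2: DB = ⌊$174,951 × 200%/7⌋ = $49,986; SL = ⌊$142,751/6⌋ = $23,791 → take DB $49,986. Book value $124,965.
Year 3: DB = ⌊$124,965 × 200%/7⌋ = $35,704; SL = ⌊$92,765/5⌋ = $18,553 → take DB $35,704. Book value $89,261.
Year 4: DB = ⌊$89,261 × 200%/7⌋ = $25,503; SL = ⌊$57,061/4⌋ = $14,265 → take DB $25,503. Book value $63,758.
Year 5: DB = ⌊$63,758 × 200%/7⌋ = $18,216; SL = ⌊$31,558/3⌋ = $10,519 → take DB $18,216. Book value $45,542.
Year 6: DB = ⌊$45,542 × 200%/7⌋ = $13,012; SL = ⌊$13,342/2⌋ = $6,671 → take DB $13,012. Book value $32,530.
Year 7 (final): $32,530 − $32,200 = $330. Book value $32,200.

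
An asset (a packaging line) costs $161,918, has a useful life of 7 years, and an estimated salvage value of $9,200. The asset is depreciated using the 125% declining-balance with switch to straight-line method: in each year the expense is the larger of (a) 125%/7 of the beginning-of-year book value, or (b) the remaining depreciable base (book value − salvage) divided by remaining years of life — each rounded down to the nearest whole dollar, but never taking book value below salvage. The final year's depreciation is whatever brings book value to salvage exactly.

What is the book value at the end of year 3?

Depreciable base = $161,918 − $9,200 = $152,718.
Year 1: DB = ⌊$161,918 × 125%/7⌋ = $28,913; SL = ⌊$152,718/7⌋ = $21,816 → take DB $28,913. Book value $133,005.
Year 2: DB = ⌊$133,005 × 125%/7⌋ = $23,750; SL = ⌊$123,805/6⌋ = $20,634 → take DB $23,750. Book value $109,255.
Year 3: DB = ⌊$109,255 × 125%/7⌋ = $19,509; SL = ⌊$100,055/5⌋ = $20,011 → take SL $20,011. Book value $89,244.

$89,244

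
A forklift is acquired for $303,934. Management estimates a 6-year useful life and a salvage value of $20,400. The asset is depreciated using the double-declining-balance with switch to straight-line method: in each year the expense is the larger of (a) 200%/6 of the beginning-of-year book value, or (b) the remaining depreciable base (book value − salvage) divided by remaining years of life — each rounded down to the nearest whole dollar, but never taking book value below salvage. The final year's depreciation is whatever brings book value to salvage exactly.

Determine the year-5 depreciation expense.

$20,012

Depreciable base = $303,934 − $20,400 = $283,534.
Year 1: DB = ⌊$303,934 × 200%/6⌋ = $101,311; SL = ⌊$283,534/6⌋ = $47,255 → take DB $101,311. Book value $202,623.
Year 2: DB = ⌊$202,623 × 200%/6⌋ = $67,541; SL = ⌊$182,223/5⌋ = $36,444 → take DB $67,541. Book value $135,082.
Year 3: DB = ⌊$135,082 × 200%/6⌋ = $45,027; SL = ⌊$114,682/4⌋ = $28,670 → take DB $45,027. Book value $90,055.
Year 4: DB = ⌊$90,055 × 200%/6⌋ = $30,018; SL = ⌊$69,655/3⌋ = $23,218 → take DB $30,018. Book value $60,037.
Year 5: DB = ⌊$60,037 × 200%/6⌋ = $20,012; SL = ⌊$39,637/2⌋ = $19,818 → take DB $20,012. Book value $40,025.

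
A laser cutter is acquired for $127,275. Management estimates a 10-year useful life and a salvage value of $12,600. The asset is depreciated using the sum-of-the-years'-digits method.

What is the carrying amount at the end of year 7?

$25,110

Depreciable base = $127,275 − $12,600 = $114,675.
Sum of the years' digits = 10+9+8+7+6+5+4+3+2+1 = 55.
Year 1: $114,675 × 10/55 = $20,850. Book value $106,425.
Year 2: $114,675 × 9/55 = $18,765. Book value $87,660.
Year 3: $114,675 × 8/55 = $16,680. Book value $70,980.
Year 4: $114,675 × 7/55 = $14,595. Book value $56,385.
Year 5: $114,675 × 6/55 = $12,510. Book value $43,875.
Year 6: $114,675 × 5/55 = $10,425. Book value $33,450.
Year 7: $114,675 × 4/55 = $8,340. Book value $25,110.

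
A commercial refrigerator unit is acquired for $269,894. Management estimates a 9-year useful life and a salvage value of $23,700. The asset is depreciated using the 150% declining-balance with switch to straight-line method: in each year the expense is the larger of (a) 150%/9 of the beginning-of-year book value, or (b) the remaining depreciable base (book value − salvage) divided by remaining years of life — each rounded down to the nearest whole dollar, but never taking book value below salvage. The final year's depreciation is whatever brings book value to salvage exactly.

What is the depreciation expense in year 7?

$21,191

Depreciable base = $269,894 − $23,700 = $246,194.
Year 1: DB = ⌊$269,894 × 150%/9⌋ = $44,982; SL = ⌊$246,194/9⌋ = $27,354 → take DB $44,982. Book value $224,912.
Year 2: DB = ⌊$224,912 × 150%/9⌋ = $37,485; SL = ⌊$201,212/8⌋ = $25,151 → take DB $37,485. Book value $187,427.
Year 3: DB = ⌊$187,427 × 150%/9⌋ = $31,237; SL = ⌊$163,727/7⌋ = $23,389 → take DB $31,237. Book value $156,190.
Year 4: DB = ⌊$156,190 × 150%/9⌋ = $26,031; SL = ⌊$132,490/6⌋ = $22,081 → take DB $26,031. Book value $130,159.
Year 5: DB = ⌊$130,159 × 150%/9⌋ = $21,693; SL = ⌊$106,459/5⌋ = $21,291 → take DB $21,693. Book value $108,466.
Year 6: DB = ⌊$108,466 × 150%/9⌋ = $18,077; SL = ⌊$84,766/4⌋ = $21,191 → take SL $21,191. Book value $87,275.
Year 7: DB = ⌊$87,275 × 150%/9⌋ = $14,545; SL = ⌊$63,575/3⌋ = $21,191 → take SL $21,191. Book value $66,084.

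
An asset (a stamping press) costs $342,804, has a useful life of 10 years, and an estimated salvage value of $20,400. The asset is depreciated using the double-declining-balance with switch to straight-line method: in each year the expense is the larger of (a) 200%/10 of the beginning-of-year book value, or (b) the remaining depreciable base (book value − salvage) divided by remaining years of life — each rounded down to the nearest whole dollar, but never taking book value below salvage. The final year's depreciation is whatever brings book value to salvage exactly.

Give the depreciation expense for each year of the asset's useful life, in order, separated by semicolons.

Depreciable base = $342,804 − $20,400 = $322,404.
Year 1: DB = ⌊$342,804 × 200%/10⌋ = $68,560; SL = ⌊$322,404/10⌋ = $32,240 → take DB $68,560. Book value $274,244.
Year 2: DB = ⌊$274,244 × 200%/10⌋ = $54,848; SL = ⌊$253,844/9⌋ = $28,204 → take DB $54,848. Book value $219,396.
Year 3: DB = ⌊$219,396 × 200%/10⌋ = $43,879; SL = ⌊$198,996/8⌋ = $24,874 → take DB $43,879. Book value $175,517.
Year 4: DB = ⌊$175,517 × 200%/10⌋ = $35,103; SL = ⌊$155,117/7⌋ = $22,159 → take DB $35,103. Book value $140,414.
Year 5: DB = ⌊$140,414 × 200%/10⌋ = $28,082; SL = ⌊$120,014/6⌋ = $20,002 → take DB $28,082. Book value $112,332.
Year 6: DB = ⌊$112,332 × 200%/10⌋ = $22,466; SL = ⌊$91,932/5⌋ = $18,386 → take DB $22,466. Book value $89,866.
Year 7: DB = ⌊$89,866 × 200%/10⌋ = $17,973; SL = ⌊$69,466/4⌋ = $17,366 → take DB $17,973. Book value $71,893.
Year 8: DB = ⌊$71,893 × 200%/10⌋ = $14,378; SL = ⌊$51,493/3⌋ = $17,164 → take SL $17,164. Book value $54,729.
Year 9: DB = ⌊$54,729 × 200%/10⌋ = $10,945; SL = ⌊$34,329/2⌋ = $17,164 → take SL $17,164. Book value $37,565.
Year 10 (final): $37,565 − $20,400 = $17,165. Book value $20,400.

$68,560; $54,848; $43,879; $35,103; $28,082; $22,466; $17,973; $17,164; $17,164; $17,165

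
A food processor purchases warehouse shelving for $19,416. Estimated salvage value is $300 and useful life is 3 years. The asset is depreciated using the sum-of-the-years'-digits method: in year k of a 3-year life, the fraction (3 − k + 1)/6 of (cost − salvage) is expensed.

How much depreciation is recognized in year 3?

$3,186

Depreciable base = $19,416 − $300 = $19,116.
Sum of the years' digits = 3+2+1 = 6.
Year 1: $19,116 × 3/6 = $9,558. Book value $9,858.
Year 2: $19,116 × 2/6 = $6,372. Book value $3,486.
Year 3: $19,116 × 1/6 = $3,186. Book value $300.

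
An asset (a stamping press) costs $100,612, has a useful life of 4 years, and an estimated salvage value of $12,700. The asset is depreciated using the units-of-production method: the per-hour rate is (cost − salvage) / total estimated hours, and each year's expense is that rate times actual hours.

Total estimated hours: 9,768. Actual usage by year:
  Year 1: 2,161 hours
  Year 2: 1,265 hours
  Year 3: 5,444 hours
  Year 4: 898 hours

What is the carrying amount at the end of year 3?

Depreciable base = $100,612 − $12,700 = $87,912.
Rate = $87,912 / 9,768 hours = $9 per hour.
Year 1: 2,161 × $9 = $19,449. Book value $81,163.
Year 2: 1,265 × $9 = $11,385. Book value $69,778.
Year 3: 5,444 × $9 = $48,996. Book value $20,782.

$20,782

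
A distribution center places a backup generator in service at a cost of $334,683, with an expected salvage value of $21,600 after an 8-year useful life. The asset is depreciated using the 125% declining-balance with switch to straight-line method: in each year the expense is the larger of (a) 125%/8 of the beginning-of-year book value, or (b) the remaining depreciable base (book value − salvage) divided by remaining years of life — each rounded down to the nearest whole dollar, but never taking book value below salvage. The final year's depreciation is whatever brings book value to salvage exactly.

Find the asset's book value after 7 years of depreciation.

Depreciable base = $334,683 − $21,600 = $313,083.
Year 1: DB = ⌊$334,683 × 125%/8⌋ = $52,294; SL = ⌊$313,083/8⌋ = $39,135 → take DB $52,294. Book value $282,389.
Year 2: DB = ⌊$282,389 × 125%/8⌋ = $44,123; SL = ⌊$260,789/7⌋ = $37,255 → take DB $44,123. Book value $238,266.
Year 3: DB = ⌊$238,266 × 125%/8⌋ = $37,229; SL = ⌊$216,666/6⌋ = $36,111 → take DB $37,229. Book value $201,037.
Year 4: DB = ⌊$201,037 × 125%/8⌋ = $31,412; SL = ⌊$179,437/5⌋ = $35,887 → take SL $35,887. Book value $165,150.
Year 5: DB = ⌊$165,150 × 125%/8⌋ = $25,804; SL = ⌊$143,550/4⌋ = $35,887 → take SL $35,887. Book value $129,263.
Year 6: DB = ⌊$129,263 × 125%/8⌋ = $20,197; SL = ⌊$107,663/3⌋ = $35,887 → take SL $35,887. Book value $93,376.
Year 7: DB = ⌊$93,376 × 125%/8⌋ = $14,590; SL = ⌊$71,776/2⌋ = $35,888 → take SL $35,888. Book value $57,488.

$57,488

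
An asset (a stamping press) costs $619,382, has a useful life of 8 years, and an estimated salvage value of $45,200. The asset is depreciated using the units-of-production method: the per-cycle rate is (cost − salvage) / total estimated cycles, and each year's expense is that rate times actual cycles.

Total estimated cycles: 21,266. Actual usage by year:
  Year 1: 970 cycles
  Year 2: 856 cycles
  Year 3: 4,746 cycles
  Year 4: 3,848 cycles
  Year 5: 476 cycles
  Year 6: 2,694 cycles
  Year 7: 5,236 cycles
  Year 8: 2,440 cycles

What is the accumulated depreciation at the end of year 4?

Depreciable base = $619,382 − $45,200 = $574,182.
Rate = $574,182 / 21,266 cycles = $27 per cycle.
Year 1: 970 × $27 = $26,190. Book value $593,192.
Year 2: 856 × $27 = $23,112. Book value $570,080.
Year 3: 4,746 × $27 = $128,142. Book value $441,938.
Year 4: 3,848 × $27 = $103,896. Book value $338,042.
Accumulated through year 4 = $619,382 − $338,042 = $281,340.

$281,340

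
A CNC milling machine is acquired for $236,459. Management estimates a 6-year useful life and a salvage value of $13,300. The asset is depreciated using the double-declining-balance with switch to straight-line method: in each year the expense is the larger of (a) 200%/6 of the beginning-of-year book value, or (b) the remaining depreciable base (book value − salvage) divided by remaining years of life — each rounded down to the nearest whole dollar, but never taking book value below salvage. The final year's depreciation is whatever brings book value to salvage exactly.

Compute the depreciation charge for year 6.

$16,705

Depreciable base = $236,459 − $13,300 = $223,159.
Year 1: DB = ⌊$236,459 × 200%/6⌋ = $78,819; SL = ⌊$223,159/6⌋ = $37,193 → take DB $78,819. Book value $157,640.
Year 2: DB = ⌊$157,640 × 200%/6⌋ = $52,546; SL = ⌊$144,340/5⌋ = $28,868 → take DB $52,546. Book value $105,094.
Year 3: DB = ⌊$105,094 × 200%/6⌋ = $35,031; SL = ⌊$91,794/4⌋ = $22,948 → take DB $35,031. Book value $70,063.
Year 4: DB = ⌊$70,063 × 200%/6⌋ = $23,354; SL = ⌊$56,763/3⌋ = $18,921 → take DB $23,354. Book value $46,709.
Year 5: DB = ⌊$46,709 × 200%/6⌋ = $15,569; SL = ⌊$33,409/2⌋ = $16,704 → take SL $16,704. Book value $30,005.
Year 6 (final): $30,005 − $13,300 = $16,705. Book value $13,300.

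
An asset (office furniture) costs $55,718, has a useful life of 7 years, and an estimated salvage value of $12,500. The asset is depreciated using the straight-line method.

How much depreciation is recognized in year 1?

$6,174

Depreciable base = $55,718 − $12,500 = $43,218.
Annual expense = $43,218 / 7 = $6,174.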